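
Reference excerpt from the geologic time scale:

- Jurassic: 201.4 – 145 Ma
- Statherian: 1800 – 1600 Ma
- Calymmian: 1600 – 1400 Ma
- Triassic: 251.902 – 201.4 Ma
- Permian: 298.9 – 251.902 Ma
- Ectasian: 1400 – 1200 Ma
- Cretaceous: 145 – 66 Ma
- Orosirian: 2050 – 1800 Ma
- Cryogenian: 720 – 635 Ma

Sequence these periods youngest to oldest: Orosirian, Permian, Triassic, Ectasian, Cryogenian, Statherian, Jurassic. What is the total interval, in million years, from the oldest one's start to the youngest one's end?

From the excerpt: Orosirian 2050–1800; Permian 298.9–251.902; Triassic 251.902–201.4; Ectasian 1400–1200; Cryogenian 720–635; Statherian 1800–1600; Jurassic 201.4–145 (Ma).
Larger Ma is earlier, so the oldest is Orosirian and the youngest is Jurassic; youngest to oldest: Jurassic, Triassic, Permian, Cryogenian, Ectasian, Statherian, Orosirian.
Oldest start 2050 minus youngest end 145 gives 1905 Myr overall.

Jurassic, Triassic, Permian, Cryogenian, Ectasian, Statherian, Orosirian; total span 1905 Myr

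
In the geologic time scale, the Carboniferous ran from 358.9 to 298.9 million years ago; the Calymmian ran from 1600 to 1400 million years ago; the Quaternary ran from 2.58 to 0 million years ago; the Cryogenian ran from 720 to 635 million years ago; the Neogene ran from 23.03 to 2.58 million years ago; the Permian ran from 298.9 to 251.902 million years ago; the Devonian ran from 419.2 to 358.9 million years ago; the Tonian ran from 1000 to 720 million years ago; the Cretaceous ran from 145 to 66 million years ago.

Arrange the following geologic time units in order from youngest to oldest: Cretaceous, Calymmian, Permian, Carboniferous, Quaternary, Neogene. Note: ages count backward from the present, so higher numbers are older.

Read off each span (Ma): Cretaceous 145–66; Calymmian 1600–1400; Permian 298.9–251.902; Carboniferous 358.9–298.9; Quaternary 2.58–0; Neogene 23.03–2.58.
Larger Ma is older, so oldest→youngest is Calymmian, Carboniferous, Permian, Cretaceous, Neogene, Quaternary; reverse it for youngest→oldest.

Quaternary, Neogene, Cretaceous, Permian, Carboniferous, Calymmian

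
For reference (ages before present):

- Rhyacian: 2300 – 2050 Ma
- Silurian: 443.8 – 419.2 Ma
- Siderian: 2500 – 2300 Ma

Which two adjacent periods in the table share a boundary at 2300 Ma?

The Siderian ends at 2300 Ma and the Rhyacian begins at 2300 Ma, so they share that boundary.

Siderian and Rhyacian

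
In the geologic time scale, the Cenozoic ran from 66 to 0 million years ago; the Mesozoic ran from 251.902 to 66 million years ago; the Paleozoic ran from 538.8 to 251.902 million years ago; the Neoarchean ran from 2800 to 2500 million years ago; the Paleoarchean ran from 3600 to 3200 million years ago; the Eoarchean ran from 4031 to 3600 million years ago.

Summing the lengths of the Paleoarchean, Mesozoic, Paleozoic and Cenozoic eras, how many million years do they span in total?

938.8 million years

Each duration: Paleoarchean = 400; Mesozoic = 185.902; Paleozoic = 286.898; Cenozoic = 66.
Sum: 400 + 185.902 + 286.898 + 66 = 938.8 Myr.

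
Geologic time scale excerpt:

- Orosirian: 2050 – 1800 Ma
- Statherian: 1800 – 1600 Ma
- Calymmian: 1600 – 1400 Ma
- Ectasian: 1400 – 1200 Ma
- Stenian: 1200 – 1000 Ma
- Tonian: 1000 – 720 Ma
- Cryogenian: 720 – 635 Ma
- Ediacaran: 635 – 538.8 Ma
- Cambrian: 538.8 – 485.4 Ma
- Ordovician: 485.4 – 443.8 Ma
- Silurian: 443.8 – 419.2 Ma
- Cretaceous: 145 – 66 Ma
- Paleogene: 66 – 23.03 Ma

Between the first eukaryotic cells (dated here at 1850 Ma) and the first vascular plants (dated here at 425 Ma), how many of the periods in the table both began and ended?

9

1850 Ma sits inside the Orosirian (2050–1800) and 425 Ma inside the Silurian (443.8–419.2); neither of those is wholly between the two dates.
The listed periods lying completely between them are Statherian, Calymmian, Ectasian, Stenian, Tonian, Cryogenian, Ediacaran, Cambrian, Ordovician — 9 in all.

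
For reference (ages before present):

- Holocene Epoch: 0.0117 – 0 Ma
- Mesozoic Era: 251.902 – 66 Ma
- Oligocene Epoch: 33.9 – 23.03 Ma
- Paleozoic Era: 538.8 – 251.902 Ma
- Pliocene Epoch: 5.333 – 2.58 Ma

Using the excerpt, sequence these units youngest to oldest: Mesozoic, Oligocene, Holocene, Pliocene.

The oldest of these is Mesozoic (starts 251.902 Ma) and the youngest is Holocene (ends 0 Ma).
In between, by decreasing start age: Oligocene (33.9), Pliocene (5.333).
Listing youngest first means reversing that sequence.

Holocene, Pliocene, Oligocene, Mesozoic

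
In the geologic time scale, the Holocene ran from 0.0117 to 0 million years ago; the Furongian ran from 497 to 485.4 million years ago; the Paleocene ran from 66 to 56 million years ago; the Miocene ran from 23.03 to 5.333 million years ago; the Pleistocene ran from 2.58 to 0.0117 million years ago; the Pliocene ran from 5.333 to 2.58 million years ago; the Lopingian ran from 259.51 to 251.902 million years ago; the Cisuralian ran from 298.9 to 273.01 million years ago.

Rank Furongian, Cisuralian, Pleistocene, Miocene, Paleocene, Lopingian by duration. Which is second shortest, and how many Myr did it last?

Lopingian, 7.608 million years

Start − end for each: Furongian 497 − 485.4 = 11.6; Cisuralian 298.9 − 273.01 = 25.89; Pleistocene 2.58 − 0.0117 = 2.5683; Miocene 23.03 − 5.333 = 17.697; Paleocene 66 − 56 = 10; Lopingian 259.51 − 251.902 = 7.608.
Ranking these from shortest: Pleistocene < Lopingian < Paleocene < Furongian < Miocene < Cisuralian.
Position 2 in that ranking is Lopingian, which lasted 7.608 Myr.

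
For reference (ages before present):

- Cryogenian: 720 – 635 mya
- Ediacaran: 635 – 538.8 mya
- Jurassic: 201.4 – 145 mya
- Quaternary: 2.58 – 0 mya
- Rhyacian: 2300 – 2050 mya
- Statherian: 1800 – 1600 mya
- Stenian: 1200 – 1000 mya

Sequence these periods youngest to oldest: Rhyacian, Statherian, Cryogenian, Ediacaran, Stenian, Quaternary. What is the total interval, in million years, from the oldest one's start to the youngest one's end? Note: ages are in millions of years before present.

Start ages (Ma): Rhyacian 2300, Statherian 1800, Stenian 1200, Cryogenian 720, Ediacaran 635, Quaternary 2.58.
Ordered youngest to oldest: Quaternary, Ediacaran, Cryogenian, Stenian, Statherian, Rhyacian.
Span = 2300 − 0 = 2300 Myr.

Quaternary, Ediacaran, Cryogenian, Stenian, Statherian, Rhyacian; total span 2300 Myr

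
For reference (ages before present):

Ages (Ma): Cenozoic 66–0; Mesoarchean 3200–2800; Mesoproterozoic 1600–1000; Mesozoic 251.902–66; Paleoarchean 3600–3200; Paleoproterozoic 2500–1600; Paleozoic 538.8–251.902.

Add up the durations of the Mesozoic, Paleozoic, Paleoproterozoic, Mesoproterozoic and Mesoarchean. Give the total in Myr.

2372.8 million years

Each duration: Mesozoic = 185.902; Paleozoic = 286.898; Paleoproterozoic = 900; Mesoproterozoic = 600; Mesoarchean = 400.
Sum: 185.902 + 286.898 + 900 + 600 + 400 = 2372.8 Myr.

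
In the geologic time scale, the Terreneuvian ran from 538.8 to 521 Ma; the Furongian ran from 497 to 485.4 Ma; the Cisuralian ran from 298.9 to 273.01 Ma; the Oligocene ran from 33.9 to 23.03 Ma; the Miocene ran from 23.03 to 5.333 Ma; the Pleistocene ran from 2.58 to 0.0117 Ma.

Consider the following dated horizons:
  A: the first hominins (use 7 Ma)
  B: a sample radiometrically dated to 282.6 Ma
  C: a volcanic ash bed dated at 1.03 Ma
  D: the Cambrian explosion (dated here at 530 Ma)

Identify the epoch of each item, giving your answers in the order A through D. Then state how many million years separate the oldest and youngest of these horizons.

A — Miocene; B — Cisuralian; C — Pleistocene; D — Terreneuvian; span 528.97 million years

A: 7 Ma lies in 23.03–5.333 Ma, so Miocene.
B: 282.6 Ma lies in 298.9–273.01 Ma, so Cisuralian.
C: 1.03 Ma lies in 2.58–0.0117 Ma, so Pleistocene.
D: 530 Ma lies in 538.8–521 Ma, so Terreneuvian.
Oldest = 530 Ma, youngest = 1.03 Ma → span 528.97 Myr.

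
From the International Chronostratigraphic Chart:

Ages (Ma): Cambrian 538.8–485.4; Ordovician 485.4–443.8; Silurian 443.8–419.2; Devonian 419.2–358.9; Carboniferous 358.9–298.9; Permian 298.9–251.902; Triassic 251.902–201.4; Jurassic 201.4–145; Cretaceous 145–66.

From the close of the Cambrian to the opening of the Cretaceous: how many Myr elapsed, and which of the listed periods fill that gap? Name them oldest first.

End of Cambrian = 485.4 Ma; start of Cretaceous = 145 Ma.
Gap = 485.4 − 145 = 340.4 Myr.
Periods wholly inside 485.4–145 Ma: Ordovician (485.4–443.8), Silurian (443.8–419.2), Devonian (419.2–358.9), Carboniferous (358.9–298.9), Permian (298.9–251.902), Triassic (251.902–201.4), Jurassic (201.4–145).

340.4 million years; Ordovician, Silurian, Devonian, Carboniferous, Permian, Triassic, Jurassic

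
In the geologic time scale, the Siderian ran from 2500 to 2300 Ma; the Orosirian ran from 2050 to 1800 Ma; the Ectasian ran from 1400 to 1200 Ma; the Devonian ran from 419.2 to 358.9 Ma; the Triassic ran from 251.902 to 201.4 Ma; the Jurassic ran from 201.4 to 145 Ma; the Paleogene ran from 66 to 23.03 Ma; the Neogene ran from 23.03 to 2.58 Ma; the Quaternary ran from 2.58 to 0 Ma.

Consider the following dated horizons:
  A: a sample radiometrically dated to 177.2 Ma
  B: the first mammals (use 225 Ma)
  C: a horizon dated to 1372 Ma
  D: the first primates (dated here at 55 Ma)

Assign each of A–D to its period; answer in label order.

A — Jurassic; B — Triassic; C — Ectasian; D — Paleogene

A: 177.2 Ma lies in 201.4–145 Ma, so Jurassic.
B: 225 Ma lies in 251.902–201.4 Ma, so Triassic.
C: 1372 Ma lies in 1400–1200 Ma, so Ectasian.
D: 55 Ma lies in 66–23.03 Ma, so Paleogene.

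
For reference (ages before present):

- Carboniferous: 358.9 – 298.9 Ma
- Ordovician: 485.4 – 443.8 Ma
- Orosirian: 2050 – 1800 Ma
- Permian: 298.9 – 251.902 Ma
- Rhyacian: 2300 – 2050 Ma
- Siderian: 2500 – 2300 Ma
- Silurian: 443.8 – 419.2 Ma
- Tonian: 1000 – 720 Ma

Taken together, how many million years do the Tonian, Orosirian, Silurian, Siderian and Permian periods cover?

Duration is start − end for each: (1000 − 720) + (2050 − 1800) + (443.8 − 419.2) + (2500 − 2300) + (298.9 − 251.902).
That is 280 + 250 + 24.6 + 200 + 46.998, which totals 801.598 million years.

801.598 million years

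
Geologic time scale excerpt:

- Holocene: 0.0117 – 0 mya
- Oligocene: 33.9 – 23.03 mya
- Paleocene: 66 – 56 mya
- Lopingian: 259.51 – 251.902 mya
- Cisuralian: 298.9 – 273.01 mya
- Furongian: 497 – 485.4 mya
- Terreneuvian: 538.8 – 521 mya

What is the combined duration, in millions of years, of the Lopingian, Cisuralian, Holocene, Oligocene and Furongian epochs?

Each duration: Lopingian = 7.608; Cisuralian = 25.89; Holocene = 0.0117; Oligocene = 10.87; Furongian = 11.6.
Sum: 7.608 + 25.89 + 0.0117 + 10.87 + 11.6 = 55.9797 Myr.

55.9797 million years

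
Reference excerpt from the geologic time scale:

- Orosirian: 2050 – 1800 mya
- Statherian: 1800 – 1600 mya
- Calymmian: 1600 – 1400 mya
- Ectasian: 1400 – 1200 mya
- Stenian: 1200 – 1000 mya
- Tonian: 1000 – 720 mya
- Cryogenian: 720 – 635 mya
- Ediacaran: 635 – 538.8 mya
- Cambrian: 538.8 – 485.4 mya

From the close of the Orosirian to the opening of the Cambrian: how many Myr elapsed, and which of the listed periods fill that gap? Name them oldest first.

End of Orosirian = 1800 Ma; start of Cambrian = 538.8 Ma.
Gap = 1800 − 538.8 = 1261.2 Myr.
Periods wholly inside 1800–538.8 Ma: Statherian (1800–1600), Calymmian (1600–1400), Ectasian (1400–1200), Stenian (1200–1000), Tonian (1000–720), Cryogenian (720–635), Ediacaran (635–538.8).

1261.2 million years; Statherian, Calymmian, Ectasian, Stenian, Tonian, Cryogenian, Ediacaran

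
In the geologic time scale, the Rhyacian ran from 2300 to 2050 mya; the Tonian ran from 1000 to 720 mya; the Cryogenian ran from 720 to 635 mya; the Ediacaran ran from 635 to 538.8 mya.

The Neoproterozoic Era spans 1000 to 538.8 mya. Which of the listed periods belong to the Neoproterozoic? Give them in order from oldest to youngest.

Tonian, Cryogenian, Ediacaran

Periods with both bounds inside 1000–538.8 Ma: Tonian (1000–720), Cryogenian (720–635), Ediacaran (635–538.8).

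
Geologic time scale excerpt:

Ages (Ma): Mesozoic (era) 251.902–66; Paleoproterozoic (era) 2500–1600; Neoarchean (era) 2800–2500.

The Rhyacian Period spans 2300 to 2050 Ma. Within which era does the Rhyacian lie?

The Rhyacian (2300–2050 Ma) lies entirely within 2500–1600 Ma, the Paleoproterozoic Era.

Paleoproterozoic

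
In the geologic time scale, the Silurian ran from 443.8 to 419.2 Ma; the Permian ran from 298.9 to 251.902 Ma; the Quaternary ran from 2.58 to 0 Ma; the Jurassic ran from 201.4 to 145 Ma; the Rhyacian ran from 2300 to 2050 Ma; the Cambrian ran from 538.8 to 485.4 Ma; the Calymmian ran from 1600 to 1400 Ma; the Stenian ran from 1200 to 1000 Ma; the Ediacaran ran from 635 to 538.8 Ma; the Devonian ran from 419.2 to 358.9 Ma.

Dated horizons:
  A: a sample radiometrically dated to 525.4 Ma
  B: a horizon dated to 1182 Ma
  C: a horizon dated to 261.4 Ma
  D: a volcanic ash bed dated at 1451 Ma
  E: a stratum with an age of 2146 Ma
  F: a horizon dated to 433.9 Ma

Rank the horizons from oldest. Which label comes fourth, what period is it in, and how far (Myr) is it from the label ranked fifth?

A, in the Cambrian; 91.5 million years to F

Sorted oldest-first by Ma: E (2146), D (1451), B (1182), A (525.4), F (433.9), C (261.4).
The fourth oldest is A at 525.4 Ma, which lies in 538.8–485.4 Ma: the Cambrian.
The fifth oldest is F at 433.9 Ma; separation = |525.4 − 433.9| = 91.5 Myr.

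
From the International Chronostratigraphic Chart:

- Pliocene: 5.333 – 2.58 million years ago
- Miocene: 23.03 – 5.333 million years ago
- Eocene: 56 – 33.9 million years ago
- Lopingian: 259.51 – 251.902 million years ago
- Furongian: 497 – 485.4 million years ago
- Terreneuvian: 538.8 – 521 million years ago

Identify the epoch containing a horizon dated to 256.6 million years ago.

Lopingian

256.6 Ma lies between 259.51 and 251.902 Ma, so it falls in the Lopingian.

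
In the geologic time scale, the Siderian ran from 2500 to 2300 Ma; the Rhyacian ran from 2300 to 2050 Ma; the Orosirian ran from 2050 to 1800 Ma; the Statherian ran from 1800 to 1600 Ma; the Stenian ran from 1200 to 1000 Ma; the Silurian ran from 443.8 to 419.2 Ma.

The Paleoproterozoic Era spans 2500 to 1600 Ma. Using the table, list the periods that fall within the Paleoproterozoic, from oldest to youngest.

Periods with both bounds inside 2500–1600 Ma: Siderian (2500–2300), Rhyacian (2300–2050), Orosirian (2050–1800), Statherian (1800–1600).

Siderian, Rhyacian, Orosirian, Statherian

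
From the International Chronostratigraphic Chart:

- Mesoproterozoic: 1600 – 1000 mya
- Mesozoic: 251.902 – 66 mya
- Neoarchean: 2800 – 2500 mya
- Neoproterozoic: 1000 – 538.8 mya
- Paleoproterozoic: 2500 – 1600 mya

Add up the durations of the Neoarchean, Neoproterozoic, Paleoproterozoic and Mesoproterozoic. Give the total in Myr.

Duration is start − end for each: (2800 − 2500) + (1000 − 538.8) + (2500 − 1600) + (1600 − 1000).
That is 300 + 461.2 + 900 + 600, which totals 2261.2 million years.

2261.2 million years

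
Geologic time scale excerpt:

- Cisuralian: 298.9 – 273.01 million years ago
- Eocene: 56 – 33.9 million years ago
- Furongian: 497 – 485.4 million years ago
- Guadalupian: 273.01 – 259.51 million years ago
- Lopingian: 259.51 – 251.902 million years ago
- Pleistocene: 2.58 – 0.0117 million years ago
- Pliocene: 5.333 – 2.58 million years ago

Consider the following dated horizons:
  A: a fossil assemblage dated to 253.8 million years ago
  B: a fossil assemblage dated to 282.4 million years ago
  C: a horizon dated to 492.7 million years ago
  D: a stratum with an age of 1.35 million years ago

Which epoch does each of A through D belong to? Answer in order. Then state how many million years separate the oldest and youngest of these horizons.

A — Lopingian; B — Cisuralian; C — Furongian; D — Pleistocene; span 491.35 million years

A: 253.8 Ma lies in 259.51–251.902 Ma, so Lopingian.
B: 282.4 Ma lies in 298.9–273.01 Ma, so Cisuralian.
C: 492.7 Ma lies in 497–485.4 Ma, so Furongian.
D: 1.35 Ma lies in 2.58–0.0117 Ma, so Pleistocene.
Oldest = 492.7 Ma, youngest = 1.35 Ma → span 491.35 Myr.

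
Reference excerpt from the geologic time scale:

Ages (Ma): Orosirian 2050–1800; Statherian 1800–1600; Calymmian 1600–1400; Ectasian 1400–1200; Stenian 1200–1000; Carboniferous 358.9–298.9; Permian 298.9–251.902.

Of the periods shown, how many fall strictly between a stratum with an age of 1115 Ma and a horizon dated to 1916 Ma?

3

The older date is 1916 Ma and the younger is 1115 Ma.
Periods with start < 1916 and end > 1115 Ma: Statherian (1800–1600), Calymmian (1600–1400), Ectasian (1400–1200).
That is 3 complete periods.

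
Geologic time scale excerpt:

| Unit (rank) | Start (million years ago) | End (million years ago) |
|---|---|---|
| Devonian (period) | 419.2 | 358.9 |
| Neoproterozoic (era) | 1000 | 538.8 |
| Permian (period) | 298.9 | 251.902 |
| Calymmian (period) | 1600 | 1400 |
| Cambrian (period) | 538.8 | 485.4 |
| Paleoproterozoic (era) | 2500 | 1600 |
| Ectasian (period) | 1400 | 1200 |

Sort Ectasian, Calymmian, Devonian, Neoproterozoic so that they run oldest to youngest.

Sorting by start age (descending Ma, since larger Ma = older): Calymmian start 1600, Ectasian start 1400, Neoproterozoic start 1000, Devonian start 419.2.

Calymmian → Ectasian → Neoproterozoic → Devonian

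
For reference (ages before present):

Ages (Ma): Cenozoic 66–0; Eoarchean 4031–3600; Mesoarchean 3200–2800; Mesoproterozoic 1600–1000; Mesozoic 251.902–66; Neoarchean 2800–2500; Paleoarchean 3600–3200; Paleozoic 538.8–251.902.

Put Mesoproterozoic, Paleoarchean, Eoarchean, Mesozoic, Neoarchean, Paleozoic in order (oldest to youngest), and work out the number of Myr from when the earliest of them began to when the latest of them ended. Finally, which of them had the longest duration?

Eoarchean → Paleoarchean → Neoarchean → Mesoproterozoic → Paleozoic → Mesozoic; total span 3965 Myr; longest is Mesoproterozoic

From the excerpt: Mesoproterozoic 1600–1000; Paleoarchean 3600–3200; Eoarchean 4031–3600; Mesozoic 251.902–66; Neoarchean 2800–2500; Paleozoic 538.8–251.902 (Ma).
Larger Ma is earlier, so the oldest is Eoarchean and the youngest is Mesozoic; oldest to youngest: Eoarchean, Paleoarchean, Neoarchean, Mesoproterozoic, Paleozoic, Mesozoic.
Oldest start 4031 minus youngest end 66 gives 3965 Myr overall.
Individual lengths (start − end): Neoarchean 300; Eoarchean 431; Paleoarchean 400; Paleozoic 286.898; Mesozoic 185.902; Mesoproterozoic 600. The largest is Mesoproterozoic at 600 Myr.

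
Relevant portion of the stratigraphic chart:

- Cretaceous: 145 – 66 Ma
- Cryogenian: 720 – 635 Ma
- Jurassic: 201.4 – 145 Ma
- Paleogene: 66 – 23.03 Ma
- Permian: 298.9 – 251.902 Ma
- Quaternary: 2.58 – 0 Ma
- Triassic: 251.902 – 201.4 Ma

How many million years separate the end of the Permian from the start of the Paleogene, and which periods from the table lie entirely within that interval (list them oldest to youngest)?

The Permian closes at 251.902 Ma and the Paleogene opens at 66 Ma, so the interval is 251.902 − 66 = 185.902 Myr.
A period fits inside if it starts at or after 251.902 Ma and ends at or before 66 Ma; oldest first that gives Triassic, Jurassic, Cretaceous.

185.902 million years; Triassic, Jurassic, Cretaceous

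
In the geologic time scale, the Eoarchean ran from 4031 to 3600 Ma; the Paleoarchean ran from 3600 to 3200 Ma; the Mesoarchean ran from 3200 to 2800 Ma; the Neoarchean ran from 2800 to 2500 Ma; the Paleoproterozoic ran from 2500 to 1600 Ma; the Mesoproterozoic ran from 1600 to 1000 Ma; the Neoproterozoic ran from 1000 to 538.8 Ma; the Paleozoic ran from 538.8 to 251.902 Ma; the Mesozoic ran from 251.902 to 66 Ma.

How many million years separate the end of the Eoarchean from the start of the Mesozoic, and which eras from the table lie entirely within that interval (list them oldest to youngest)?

The Eoarchean closes at 3600 Ma and the Mesozoic opens at 251.902 Ma, so the interval is 3600 − 251.902 = 3348.098 Myr.
An era fits inside if it starts at or after 3600 Ma and ends at or before 251.902 Ma; oldest first that gives Paleoarchean, Mesoarchean, Neoarchean, Paleoproterozoic, Mesoproterozoic, Neoproterozoic, Paleozoic.

3348.098 million years; Paleoarchean, Mesoarchean, Neoarchean, Paleoproterozoic, Mesoproterozoic, Neoproterozoic, Paleozoic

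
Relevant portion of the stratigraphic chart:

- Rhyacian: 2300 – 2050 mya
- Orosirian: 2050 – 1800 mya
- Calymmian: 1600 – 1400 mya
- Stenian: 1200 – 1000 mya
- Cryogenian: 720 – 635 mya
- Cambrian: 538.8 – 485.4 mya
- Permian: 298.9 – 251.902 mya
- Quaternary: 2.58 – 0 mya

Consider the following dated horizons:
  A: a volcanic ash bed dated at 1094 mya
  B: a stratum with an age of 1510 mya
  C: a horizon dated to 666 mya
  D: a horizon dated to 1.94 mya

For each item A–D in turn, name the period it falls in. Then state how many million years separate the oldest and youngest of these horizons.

A — Stenian; B — Calymmian; C — Cryogenian; D — Quaternary; span 1508.06 million years

Match each age against the start–end ranges in the excerpt: A = 1094 Ma → Stenian (1200–1000); B = 1510 Ma → Calymmian (1600–1400); C = 666 Ma → Cryogenian (720–635); D = 1.94 Ma → Quaternary (2.58–0).
The largest age is 1510 Ma and the smallest is 1.94 Ma; their difference is 1508.06 Myr.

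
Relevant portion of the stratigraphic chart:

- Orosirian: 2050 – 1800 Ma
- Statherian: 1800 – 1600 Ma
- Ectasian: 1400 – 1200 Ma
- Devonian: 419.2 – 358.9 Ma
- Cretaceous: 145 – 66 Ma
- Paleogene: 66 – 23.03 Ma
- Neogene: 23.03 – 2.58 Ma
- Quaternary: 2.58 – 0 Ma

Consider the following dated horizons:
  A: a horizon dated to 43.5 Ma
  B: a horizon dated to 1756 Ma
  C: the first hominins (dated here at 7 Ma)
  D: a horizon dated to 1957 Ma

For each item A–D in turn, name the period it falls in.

A — Paleogene; B — Statherian; C — Neogene; D — Orosirian

A: 43.5 Ma lies in 66–23.03 Ma, so Paleogene.
B: 1756 Ma lies in 1800–1600 Ma, so Statherian.
C: 7 Ma lies in 23.03–2.58 Ma, so Neogene.
D: 1957 Ma lies in 2050–1800 Ma, so Orosirian.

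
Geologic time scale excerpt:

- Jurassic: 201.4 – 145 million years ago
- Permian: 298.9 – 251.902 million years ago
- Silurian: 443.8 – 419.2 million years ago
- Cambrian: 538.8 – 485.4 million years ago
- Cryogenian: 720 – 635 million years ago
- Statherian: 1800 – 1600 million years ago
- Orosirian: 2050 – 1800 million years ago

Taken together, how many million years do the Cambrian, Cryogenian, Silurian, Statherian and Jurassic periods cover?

Duration is start − end for each: (538.8 − 485.4) + (720 − 635) + (443.8 − 419.2) + (1800 − 1600) + (201.4 − 145).
That is 53.4 + 85 + 24.6 + 200 + 56.4, which totals 419.4 million years.

419.4 million years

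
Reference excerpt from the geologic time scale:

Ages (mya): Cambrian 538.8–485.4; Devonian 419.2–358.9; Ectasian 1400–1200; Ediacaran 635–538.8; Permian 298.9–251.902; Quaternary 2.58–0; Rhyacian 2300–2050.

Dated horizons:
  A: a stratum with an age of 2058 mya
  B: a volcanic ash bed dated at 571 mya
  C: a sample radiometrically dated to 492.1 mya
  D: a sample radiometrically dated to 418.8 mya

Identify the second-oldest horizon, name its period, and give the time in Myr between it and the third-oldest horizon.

B, in the Ediacaran; 78.9 million years to C

Larger Ma means older, so oldest first: A 2058 > B 571 > C 492.1 > D 418.8.
Counting 2 along gives B (571 Ma); the excerpt puts that inside the Ediacaran, 635–538.8 Ma.
Next in line is C (492.1 Ma), and 571 − 492.1 = 78.9 Myr.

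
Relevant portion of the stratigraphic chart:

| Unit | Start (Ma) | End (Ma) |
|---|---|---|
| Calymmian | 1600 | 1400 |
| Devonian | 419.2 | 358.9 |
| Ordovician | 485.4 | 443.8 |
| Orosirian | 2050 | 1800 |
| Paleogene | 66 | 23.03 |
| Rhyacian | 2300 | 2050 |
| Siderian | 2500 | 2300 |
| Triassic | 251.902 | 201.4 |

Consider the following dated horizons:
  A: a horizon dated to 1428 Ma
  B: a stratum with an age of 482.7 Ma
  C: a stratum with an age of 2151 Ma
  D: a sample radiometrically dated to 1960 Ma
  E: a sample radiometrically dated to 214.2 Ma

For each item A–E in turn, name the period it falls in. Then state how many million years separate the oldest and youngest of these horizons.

A — Calymmian; B — Ordovician; C — Rhyacian; D — Orosirian; E — Triassic; span 1936.8 million years

A: 1428 Ma lies in 1600–1400 Ma, so Calymmian.
B: 482.7 Ma lies in 485.4–443.8 Ma, so Ordovician.
C: 2151 Ma lies in 2300–2050 Ma, so Rhyacian.
D: 1960 Ma lies in 2050–1800 Ma, so Orosirian.
E: 214.2 Ma lies in 251.902–201.4 Ma, so Triassic.
Oldest = 2151 Ma, youngest = 214.2 Ma → span 1936.8 Myr.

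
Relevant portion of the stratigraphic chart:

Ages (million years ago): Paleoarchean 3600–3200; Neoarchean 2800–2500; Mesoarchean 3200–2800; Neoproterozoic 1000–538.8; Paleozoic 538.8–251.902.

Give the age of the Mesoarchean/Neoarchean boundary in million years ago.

2800 million years ago

The Mesoarchean ends and the Neoarchean begins at 2800 million years ago.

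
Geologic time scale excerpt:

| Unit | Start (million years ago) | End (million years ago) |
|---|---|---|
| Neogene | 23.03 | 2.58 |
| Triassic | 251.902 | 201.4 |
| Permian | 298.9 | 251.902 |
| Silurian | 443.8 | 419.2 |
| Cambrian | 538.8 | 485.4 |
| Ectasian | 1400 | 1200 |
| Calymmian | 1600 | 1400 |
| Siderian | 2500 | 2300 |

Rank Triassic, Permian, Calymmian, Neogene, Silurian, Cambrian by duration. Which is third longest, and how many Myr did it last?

Durations: Triassic 50.502; Permian 46.998; Calymmian 200; Neogene 20.45; Silurian 24.6; Cambrian 53.4 Myr.
Sorted longest-first: Calymmian (200), Cambrian (53.4), Triassic (50.502), Permian (46.998), Silurian (24.6), Neogene (20.45).
The third longest is Triassic at 50.502 Myr.

Triassic, 50.502 million years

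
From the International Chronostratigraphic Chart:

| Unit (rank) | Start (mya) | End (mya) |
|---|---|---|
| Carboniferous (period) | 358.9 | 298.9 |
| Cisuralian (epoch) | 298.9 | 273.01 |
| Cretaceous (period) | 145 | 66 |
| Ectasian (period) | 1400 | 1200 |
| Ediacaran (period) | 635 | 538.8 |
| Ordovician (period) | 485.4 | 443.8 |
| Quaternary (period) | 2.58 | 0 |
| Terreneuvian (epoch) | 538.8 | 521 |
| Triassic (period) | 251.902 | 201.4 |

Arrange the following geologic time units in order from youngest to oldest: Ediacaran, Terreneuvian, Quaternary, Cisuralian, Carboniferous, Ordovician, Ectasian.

The oldest of these is Ectasian (starts 1400 Ma) and the youngest is Quaternary (ends 0 Ma).
In between, by decreasing start age: Ediacaran (635), Terreneuvian (538.8), Ordovician (485.4), Carboniferous (358.9), Cisuralian (298.9).
Listing youngest first means reversing that sequence.

Quaternary → Cisuralian → Carboniferous → Ordovician → Terreneuvian → Ediacaran → Ectasian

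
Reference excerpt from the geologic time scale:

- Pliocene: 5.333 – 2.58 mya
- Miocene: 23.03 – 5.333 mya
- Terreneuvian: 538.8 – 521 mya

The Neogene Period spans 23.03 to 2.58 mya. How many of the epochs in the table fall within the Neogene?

Epochs inside 23.03–2.58 Ma: Miocene, Pliocene — 2 in total.

2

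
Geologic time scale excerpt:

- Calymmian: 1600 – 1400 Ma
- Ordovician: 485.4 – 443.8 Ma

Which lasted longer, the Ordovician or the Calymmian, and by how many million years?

Calymmian, by 158.4 million years

Ordovician: 485.4 − 443.8 = 41.6 Myr.
Calymmian: 1600 − 1400 = 200 Myr.
Difference: 200 − 41.6 = 158.4 Myr, so the Calymmian was longer.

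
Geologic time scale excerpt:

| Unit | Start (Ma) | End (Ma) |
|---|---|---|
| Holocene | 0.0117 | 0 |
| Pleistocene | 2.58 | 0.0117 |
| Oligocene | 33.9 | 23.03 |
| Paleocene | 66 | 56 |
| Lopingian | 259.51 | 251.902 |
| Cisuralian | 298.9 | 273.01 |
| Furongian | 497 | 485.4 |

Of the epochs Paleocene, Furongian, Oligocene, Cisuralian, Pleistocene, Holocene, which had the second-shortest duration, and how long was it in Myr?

Pleistocene, 2.5683 million years

Start − end for each: Paleocene 66 − 56 = 10; Furongian 497 − 485.4 = 11.6; Oligocene 33.9 − 23.03 = 10.87; Cisuralian 298.9 − 273.01 = 25.89; Pleistocene 2.58 − 0.0117 = 2.5683; Holocene 0.0117 − 0 = 0.0117.
Ranking these from shortest: Holocene < Pleistocene < Paleocene < Oligocene < Furongian < Cisuralian.
Position 2 in that ranking is Pleistocene, which lasted 2.5683 Myr.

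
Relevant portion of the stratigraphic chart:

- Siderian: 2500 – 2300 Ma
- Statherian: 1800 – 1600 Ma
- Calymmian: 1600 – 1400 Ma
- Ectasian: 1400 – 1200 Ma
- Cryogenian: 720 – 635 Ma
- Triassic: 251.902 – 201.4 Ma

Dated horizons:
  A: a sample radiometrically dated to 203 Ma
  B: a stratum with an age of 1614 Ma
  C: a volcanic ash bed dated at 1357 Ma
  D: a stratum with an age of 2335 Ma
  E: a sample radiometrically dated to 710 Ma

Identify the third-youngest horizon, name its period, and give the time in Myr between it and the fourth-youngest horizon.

Sorted youngest-first by Ma: A (203), E (710), C (1357), B (1614), D (2335).
The third youngest is C at 1357 Ma, which lies in 1400–1200 Ma: the Ectasian.
The fourth youngest is B at 1614 Ma; separation = |1357 − 1614| = 257 Myr.

C, in the Ectasian; 257 million years to B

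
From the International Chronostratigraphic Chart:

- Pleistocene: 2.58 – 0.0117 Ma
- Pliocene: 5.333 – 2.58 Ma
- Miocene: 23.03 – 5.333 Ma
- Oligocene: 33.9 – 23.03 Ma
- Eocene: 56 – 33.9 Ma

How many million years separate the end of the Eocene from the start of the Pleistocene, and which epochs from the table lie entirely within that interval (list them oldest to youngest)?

The Eocene closes at 33.9 Ma and the Pleistocene opens at 2.58 Ma, so the interval is 33.9 − 2.58 = 31.32 Myr.
An epoch fits inside if it starts at or after 33.9 Ma and ends at or before 2.58 Ma; oldest first that gives Oligocene, Miocene, Pliocene.

31.32 million years; Oligocene, Miocene, Pliocene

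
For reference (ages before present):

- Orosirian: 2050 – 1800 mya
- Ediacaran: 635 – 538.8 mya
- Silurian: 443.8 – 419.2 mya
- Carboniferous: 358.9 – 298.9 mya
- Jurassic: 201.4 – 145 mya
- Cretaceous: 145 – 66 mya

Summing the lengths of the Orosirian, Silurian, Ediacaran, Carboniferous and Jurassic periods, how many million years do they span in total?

487.2 million years

Duration is start − end for each: (2050 − 1800) + (443.8 − 419.2) + (635 − 538.8) + (358.9 − 298.9) + (201.4 − 145).
That is 250 + 24.6 + 96.2 + 60 + 56.4, which totals 487.2 million years.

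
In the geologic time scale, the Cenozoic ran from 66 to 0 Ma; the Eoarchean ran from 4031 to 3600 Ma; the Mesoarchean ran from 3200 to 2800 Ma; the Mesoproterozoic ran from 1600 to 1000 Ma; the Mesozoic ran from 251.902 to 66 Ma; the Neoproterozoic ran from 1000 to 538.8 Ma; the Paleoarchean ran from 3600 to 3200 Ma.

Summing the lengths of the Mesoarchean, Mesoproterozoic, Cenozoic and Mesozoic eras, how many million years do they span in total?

1251.902 million years

Duration is start − end for each: (3200 − 2800) + (1600 − 1000) + (66 − 0) + (251.902 − 66).
That is 400 + 600 + 66 + 185.902, which totals 1251.902 million years.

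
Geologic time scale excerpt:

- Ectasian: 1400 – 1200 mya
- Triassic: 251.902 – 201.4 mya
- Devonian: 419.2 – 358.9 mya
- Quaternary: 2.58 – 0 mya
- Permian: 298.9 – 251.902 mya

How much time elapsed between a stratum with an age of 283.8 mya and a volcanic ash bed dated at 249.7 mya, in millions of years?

34.1 million years

283.8 − 249.7 = 34.1 million years.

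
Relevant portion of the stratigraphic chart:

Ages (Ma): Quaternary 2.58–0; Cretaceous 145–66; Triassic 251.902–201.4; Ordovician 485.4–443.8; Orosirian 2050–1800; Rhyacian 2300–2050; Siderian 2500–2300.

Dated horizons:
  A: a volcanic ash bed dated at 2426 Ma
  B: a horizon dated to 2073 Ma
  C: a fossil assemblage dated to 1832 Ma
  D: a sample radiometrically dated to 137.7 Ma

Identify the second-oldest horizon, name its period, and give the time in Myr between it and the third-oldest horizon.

B, in the Rhyacian; 241 million years to C

Sorted oldest-first by Ma: A (2426), B (2073), C (1832), D (137.7).
The second oldest is B at 2073 Ma, which lies in 2300–2050 Ma: the Rhyacian.
The third oldest is C at 1832 Ma; separation = |2073 − 1832| = 241 Myr.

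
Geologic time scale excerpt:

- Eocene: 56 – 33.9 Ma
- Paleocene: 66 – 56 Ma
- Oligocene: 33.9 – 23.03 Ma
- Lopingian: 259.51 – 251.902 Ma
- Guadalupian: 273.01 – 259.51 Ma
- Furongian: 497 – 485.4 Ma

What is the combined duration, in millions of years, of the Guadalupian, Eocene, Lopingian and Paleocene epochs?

Duration is start − end for each: (273.01 − 259.51) + (56 − 33.9) + (259.51 − 251.902) + (66 − 56).
That is 13.5 + 22.1 + 7.608 + 10, which totals 53.208 million years.

53.208 million years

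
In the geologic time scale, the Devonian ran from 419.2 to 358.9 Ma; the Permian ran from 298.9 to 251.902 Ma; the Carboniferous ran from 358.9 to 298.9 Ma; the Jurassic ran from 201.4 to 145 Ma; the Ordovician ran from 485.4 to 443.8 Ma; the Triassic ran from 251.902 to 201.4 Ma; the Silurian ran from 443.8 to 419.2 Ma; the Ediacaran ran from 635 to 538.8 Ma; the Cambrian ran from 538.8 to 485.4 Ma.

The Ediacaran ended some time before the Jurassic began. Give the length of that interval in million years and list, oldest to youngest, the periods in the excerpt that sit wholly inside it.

End of Ediacaran = 538.8 Ma; start of Jurassic = 201.4 Ma.
Gap = 538.8 − 201.4 = 337.4 Myr.
Periods wholly inside 538.8–201.4 Ma: Cambrian (538.8–485.4), Ordovician (485.4–443.8), Silurian (443.8–419.2), Devonian (419.2–358.9), Carboniferous (358.9–298.9), Permian (298.9–251.902), Triassic (251.902–201.4).

337.4 million years; Cambrian, Ordovician, Silurian, Devonian, Carboniferous, Permian, Triassic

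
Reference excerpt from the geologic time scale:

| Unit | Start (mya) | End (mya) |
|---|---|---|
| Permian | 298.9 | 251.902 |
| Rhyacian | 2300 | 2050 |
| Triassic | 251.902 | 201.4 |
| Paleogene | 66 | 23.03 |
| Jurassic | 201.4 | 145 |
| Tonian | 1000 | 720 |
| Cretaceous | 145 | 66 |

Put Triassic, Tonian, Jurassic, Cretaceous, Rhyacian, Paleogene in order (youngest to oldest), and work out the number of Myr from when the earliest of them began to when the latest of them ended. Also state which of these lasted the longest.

Paleogene, Cretaceous, Jurassic, Triassic, Tonian, Rhyacian; total span 2276.97 Myr; longest is Tonian

From the excerpt: Triassic 251.902–201.4; Tonian 1000–720; Jurassic 201.4–145; Cretaceous 145–66; Rhyacian 2300–2050; Paleogene 66–23.03 (Ma).
Larger Ma is earlier, so the oldest is Rhyacian and the youngest is Paleogene; youngest to oldest: Paleogene, Cretaceous, Jurassic, Triassic, Tonian, Rhyacian.
Oldest start 2300 minus youngest end 23.03 gives 2276.97 Myr overall.
Individual lengths (start − end): Paleogene 42.97; Cretaceous 79; Rhyacian 250; Jurassic 56.4; Triassic 50.502; Tonian 280. The largest is Tonian at 280 Myr.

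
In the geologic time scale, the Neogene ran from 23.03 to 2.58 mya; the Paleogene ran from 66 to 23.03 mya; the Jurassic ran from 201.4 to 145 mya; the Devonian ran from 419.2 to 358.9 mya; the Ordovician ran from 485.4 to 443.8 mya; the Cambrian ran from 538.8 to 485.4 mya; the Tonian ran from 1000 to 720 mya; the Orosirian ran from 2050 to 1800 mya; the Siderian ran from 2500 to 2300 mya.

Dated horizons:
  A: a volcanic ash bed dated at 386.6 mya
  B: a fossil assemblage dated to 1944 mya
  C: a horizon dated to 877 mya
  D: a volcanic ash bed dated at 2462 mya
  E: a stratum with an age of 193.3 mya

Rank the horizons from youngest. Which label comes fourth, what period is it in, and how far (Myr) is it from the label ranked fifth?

Smaller Ma means younger, so youngest first: E 193.3 < A 386.6 < C 877 < B 1944 < D 2462.
Counting 4 along gives B (1944 Ma); the excerpt puts that inside the Orosirian, 2050–1800 Ma.
Next in line is D (2462 Ma), and 2462 − 1944 = 518 Myr.

B, in the Orosirian; 518 million years to D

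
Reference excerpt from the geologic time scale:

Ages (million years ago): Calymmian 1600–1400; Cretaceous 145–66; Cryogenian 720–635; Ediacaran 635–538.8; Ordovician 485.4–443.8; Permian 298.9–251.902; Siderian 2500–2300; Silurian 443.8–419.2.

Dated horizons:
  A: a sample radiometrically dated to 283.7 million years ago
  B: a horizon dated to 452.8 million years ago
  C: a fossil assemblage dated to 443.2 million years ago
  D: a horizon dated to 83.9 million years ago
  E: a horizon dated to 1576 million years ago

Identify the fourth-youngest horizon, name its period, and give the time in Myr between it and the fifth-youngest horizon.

Sorted youngest-first by Ma: D (83.9), A (283.7), C (443.2), B (452.8), E (1576).
The fourth youngest is B at 452.8 Ma, which lies in 485.4–443.8 Ma: the Ordovician.
The fifth youngest is E at 1576 Ma; separation = |452.8 − 1576| = 1123.2 Myr.

B, in the Ordovician; 1123.2 million years to E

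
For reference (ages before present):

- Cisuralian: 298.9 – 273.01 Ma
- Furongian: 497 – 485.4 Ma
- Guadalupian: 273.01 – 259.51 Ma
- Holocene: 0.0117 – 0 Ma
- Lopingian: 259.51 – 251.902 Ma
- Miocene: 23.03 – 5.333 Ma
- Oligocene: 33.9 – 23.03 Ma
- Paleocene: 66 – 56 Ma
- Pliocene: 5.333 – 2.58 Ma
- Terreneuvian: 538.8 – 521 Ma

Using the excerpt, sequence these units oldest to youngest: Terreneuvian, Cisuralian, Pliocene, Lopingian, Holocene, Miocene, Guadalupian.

Sorting by start age (descending Ma, since larger Ma = older): Terreneuvian began 538.8, Cisuralian began 298.9, Guadalupian began 273.01, Lopingian began 259.51, Miocene began 23.03, Pliocene began 5.333, Holocene began 0.0117.

Terreneuvian, Cisuralian, Guadalupian, Lopingian, Miocene, Pliocene, Holocene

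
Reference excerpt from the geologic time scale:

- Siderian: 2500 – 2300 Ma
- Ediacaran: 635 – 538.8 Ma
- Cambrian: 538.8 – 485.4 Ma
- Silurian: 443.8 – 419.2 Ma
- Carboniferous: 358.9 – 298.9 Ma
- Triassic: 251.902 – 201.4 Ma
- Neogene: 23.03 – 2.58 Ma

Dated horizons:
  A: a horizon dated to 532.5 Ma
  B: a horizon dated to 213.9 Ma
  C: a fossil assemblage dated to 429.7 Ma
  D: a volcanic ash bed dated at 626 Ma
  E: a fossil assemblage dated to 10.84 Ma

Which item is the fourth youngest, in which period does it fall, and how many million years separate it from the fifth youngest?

Smaller Ma means younger, so youngest first: E 10.84 < B 213.9 < C 429.7 < A 532.5 < D 626.
Counting 4 along gives A (532.5 Ma); the excerpt puts that inside the Cambrian, 538.8–485.4 Ma.
Next in line is D (626 Ma), and 626 − 532.5 = 93.5 Myr.

A, in the Cambrian; 93.5 million years to D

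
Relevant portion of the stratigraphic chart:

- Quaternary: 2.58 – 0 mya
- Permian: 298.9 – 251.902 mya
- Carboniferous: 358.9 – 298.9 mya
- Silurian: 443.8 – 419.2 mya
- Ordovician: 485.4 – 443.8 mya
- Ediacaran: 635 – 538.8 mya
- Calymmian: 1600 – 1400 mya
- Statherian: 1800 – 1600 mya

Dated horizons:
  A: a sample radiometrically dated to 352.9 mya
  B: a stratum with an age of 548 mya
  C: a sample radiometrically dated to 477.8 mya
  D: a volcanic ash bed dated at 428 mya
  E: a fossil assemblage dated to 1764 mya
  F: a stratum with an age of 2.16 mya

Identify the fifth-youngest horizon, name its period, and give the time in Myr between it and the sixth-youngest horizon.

Smaller Ma means younger, so youngest first: F 2.16 < A 352.9 < D 428 < C 477.8 < B 548 < E 1764.
Counting 5 along gives B (548 Ma); the excerpt puts that inside the Ediacaran, 635–538.8 Ma.
Next in line is E (1764 Ma), and 1764 − 548 = 1216 Myr.

B, in the Ediacaran; 1216 million years to E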